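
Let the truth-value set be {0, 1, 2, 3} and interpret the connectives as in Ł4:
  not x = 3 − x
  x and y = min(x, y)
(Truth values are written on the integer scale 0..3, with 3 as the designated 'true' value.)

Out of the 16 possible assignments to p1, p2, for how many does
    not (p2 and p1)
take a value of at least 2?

p1 = 0, p2 = 0 ↦ 3  ≥
p1 = 0, p2 = 1 ↦ 3  ≥
p1 = 0, p2 = 2 ↦ 3  ≥
p1 = 0, p2 = 3 ↦ 3  ≥
p1 = 1, p2 = 0 ↦ 3  ≥
p1 = 1, p2 = 1 ↦ 2  ≥
p1 = 1, p2 = 2 ↦ 2  ≥
p1 = 1, p2 = 3 ↦ 2  ≥
p1 = 2, p2 = 0 ↦ 3  ≥
p1 = 2, p2 = 1 ↦ 2  ≥
p1 = 2, p2 = 2 ↦ 1  <
p1 = 2, p2 = 3 ↦ 1  <
p1 = 3, p2 = 0 ↦ 3  ≥
p1 = 3, p2 = 1 ↦ 2  ≥
p1 = 3, p2 = 2 ↦ 1  <
p1 = 3, p2 = 3 ↦ 0  <
So 12 of the 16 assignments meet the threshold.

12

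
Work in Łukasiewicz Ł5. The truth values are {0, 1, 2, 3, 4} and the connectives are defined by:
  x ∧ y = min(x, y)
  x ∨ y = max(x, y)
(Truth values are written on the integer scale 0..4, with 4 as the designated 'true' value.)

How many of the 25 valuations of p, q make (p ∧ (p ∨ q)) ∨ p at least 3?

value 4: 5 assignments (counts)
value 3: 5 assignments (counts)
value 2: 5 assignments
value 1: 5 assignments
value 0: 5 assignments
So 10 of the 25 assignments meet the threshold.

10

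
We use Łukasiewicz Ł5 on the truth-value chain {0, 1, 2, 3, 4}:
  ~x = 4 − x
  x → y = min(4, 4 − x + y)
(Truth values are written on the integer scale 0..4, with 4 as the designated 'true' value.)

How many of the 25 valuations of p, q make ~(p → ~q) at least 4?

value 4: 1 assignment (counts)
value 3: 2 assignments
value 2: 3 assignments
value 1: 4 assignments
value 0: 15 assignments
So 1 of the 25 assignments meets the threshold.

1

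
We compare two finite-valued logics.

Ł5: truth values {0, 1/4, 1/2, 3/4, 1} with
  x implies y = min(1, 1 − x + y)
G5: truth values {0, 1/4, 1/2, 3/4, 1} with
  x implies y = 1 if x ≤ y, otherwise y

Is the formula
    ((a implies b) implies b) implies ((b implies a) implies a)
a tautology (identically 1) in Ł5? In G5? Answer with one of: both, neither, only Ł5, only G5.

In Ł5: every assignment gives 1 — tautology.
In G5: at a = 1/4, b = 0 the value is 1/4 — not a tautology.

only Ł5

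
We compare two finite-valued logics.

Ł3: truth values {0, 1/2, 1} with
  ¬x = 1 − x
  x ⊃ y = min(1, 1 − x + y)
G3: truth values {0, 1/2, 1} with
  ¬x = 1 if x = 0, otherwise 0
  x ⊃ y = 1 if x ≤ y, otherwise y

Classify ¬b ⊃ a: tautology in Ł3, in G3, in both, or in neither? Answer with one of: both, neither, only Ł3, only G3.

neither

In Ł3: at a = 0, b = 0 the value is 0 — not a tautology.
In G3: at a = 0, b = 0 the value is 0 — not a tautology.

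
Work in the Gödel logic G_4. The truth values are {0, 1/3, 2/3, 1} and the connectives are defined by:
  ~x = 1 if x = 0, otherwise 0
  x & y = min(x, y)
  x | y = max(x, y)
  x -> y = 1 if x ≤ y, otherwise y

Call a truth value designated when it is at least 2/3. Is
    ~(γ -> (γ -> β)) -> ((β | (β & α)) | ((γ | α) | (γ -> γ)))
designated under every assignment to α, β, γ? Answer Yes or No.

Yes

At α = 2/3, β = 0, γ = 0, for instance:
γ -> β = 0 -> 0 = 1
γ -> (γ -> β) = 0 -> 1 = 1
~(γ -> (γ -> β)) = ~1 = 0
β & α = 0 & 2/3 = 0
β | (β & α) = 0 | 0 = 0
γ | α = 0 | 2/3 = 2/3
γ -> γ = 0 -> 0 = 1
(γ | α) | (γ -> γ) = 2/3 | 1 = 1
(β | (β & α)) | ((γ | α) | (γ -> γ)) = 0 | 1 = 1
~(γ -> (γ -> β)) -> ((β | (β & α)) | ((γ | α) | (γ -> γ))) = 0 -> 1 = 1
and checking the remaining 63 assignments likewise gives ≥ 2/3 in every case.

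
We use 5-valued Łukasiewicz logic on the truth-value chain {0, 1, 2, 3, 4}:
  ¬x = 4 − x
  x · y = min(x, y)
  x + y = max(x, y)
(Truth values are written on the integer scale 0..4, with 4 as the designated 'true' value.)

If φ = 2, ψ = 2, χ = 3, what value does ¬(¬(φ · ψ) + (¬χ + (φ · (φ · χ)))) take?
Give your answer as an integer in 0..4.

2

φ · ψ = 2 · 2 = 2
¬(φ · ψ) = ¬2 = 2
¬χ = ¬3 = 1
φ · χ = 2 · 3 = 2
φ · (φ · χ) = 2 · 2 = 2
¬χ + (φ · (φ · χ)) = 1 + 2 = 2
¬(φ · ψ) + (¬χ + (φ · (φ · χ))) = 2 + 2 = 2
¬(¬(φ · ψ) + (¬χ + (φ · (φ · χ)))) = ¬2 = 2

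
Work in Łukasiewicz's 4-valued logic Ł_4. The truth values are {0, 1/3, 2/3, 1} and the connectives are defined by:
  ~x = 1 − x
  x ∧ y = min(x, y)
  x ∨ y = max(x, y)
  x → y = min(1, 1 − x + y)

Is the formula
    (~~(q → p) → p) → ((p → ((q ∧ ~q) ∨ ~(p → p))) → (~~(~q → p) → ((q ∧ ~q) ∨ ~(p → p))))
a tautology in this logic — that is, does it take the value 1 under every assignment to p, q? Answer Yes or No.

Counterexample: take p = 0, q = 1.
q → p = 1 → 0 = 0
~(q → p) = ~0 = 1
~~(q → p) = ~1 = 0
~~(q → p) → p = 0 → 0 = 1
~q = ~1 = 0
q ∧ ~q = 1 ∧ 0 = 0
p → p = 0 → 0 = 1
~(p → p) = ~1 = 0
(q ∧ ~q) ∨ ~(p → p) = 0 ∨ 0 = 0
p → ((q ∧ ~q) ∨ ~(p → p)) = 0 → 0 = 1
~q = ~1 = 0
~q → p = 0 → 0 = 1
~(~q → p) = ~1 = 0
~~(~q → p) = ~0 = 1
~q = ~1 = 0
q ∧ ~q = 1 ∧ 0 = 0
p → p = 0 → 0 = 1
~(p → p) = ~1 = 0
(q ∧ ~q) ∨ ~(p → p) = 0 ∨ 0 = 0
~~(~q → p) → ((q ∧ ~q) ∨ ~(p → p)) = 1 → 0 = 0
(p → ((q ∧ ~q) ∨ ~(p → p))) → (~~(~q → p) → ((q ∧ ~q) ∨ ~(p → p))) = 1 → 0 = 0
(~~(q → p) → p) → ((p → ((q ∧ ~q) ∨ ~(p → p))) → (~~(~q → p) → ((q ∧ ~q) ∨ ~(p → p)))) = 1 → 0 = 0
This gives 0 ≠ 1.

No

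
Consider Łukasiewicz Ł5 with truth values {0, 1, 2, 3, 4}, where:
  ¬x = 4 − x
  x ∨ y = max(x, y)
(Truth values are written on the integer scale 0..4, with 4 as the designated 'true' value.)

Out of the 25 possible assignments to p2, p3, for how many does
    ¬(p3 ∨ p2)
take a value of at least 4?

1

value 4: 1 assignment (counts)
value 3: 3 assignments
value 2: 5 assignments
value 1: 7 assignments
value 0: 9 assignments
So 1 of the 25 assignments meets the threshold.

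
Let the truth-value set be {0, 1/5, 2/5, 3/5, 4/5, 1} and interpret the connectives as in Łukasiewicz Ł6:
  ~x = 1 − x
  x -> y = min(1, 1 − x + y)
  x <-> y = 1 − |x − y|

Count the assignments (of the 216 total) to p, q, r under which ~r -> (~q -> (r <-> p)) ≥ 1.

194

value 1: 194 assignments (counts)
value 4/5: 9 assignments
value 3/5: 6 assignments
value 2/5: 4 assignments
value 1/5: 2 assignments
value 0: 1 assignment
So 194 of the 216 assignments meet the threshold.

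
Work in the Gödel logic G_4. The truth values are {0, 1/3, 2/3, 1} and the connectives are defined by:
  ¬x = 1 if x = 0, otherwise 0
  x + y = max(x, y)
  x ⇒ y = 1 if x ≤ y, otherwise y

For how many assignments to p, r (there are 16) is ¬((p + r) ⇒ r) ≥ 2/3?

p = 0, r = 0 ↦ 0  <
p = 0, r = 1/3 ↦ 0  <
p = 0, r = 2/3 ↦ 0  <
p = 0, r = 1 ↦ 0  <
p = 1/3, r = 0 ↦ 1  ≥
p = 1/3, r = 1/3 ↦ 0  <
p = 1/3, r = 2/3 ↦ 0  <
p = 1/3, r = 1 ↦ 0  <
p = 2/3, r = 0 ↦ 1  ≥
p = 2/3, r = 1/3 ↦ 0  <
p = 2/3, r = 2/3 ↦ 0  <
p = 2/3, r = 1 ↦ 0  <
p = 1, r = 0 ↦ 1  ≥
p = 1, r = 1/3 ↦ 0  <
p = 1, r = 2/3 ↦ 0  <
p = 1, r = 1 ↦ 0  <
So 3 of the 16 assignments meet the threshold.

3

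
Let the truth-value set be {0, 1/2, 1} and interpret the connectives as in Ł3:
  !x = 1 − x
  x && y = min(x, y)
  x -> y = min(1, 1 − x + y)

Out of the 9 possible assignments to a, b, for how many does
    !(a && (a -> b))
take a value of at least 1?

4

a = 0, b = 0 ↦ 1  ≥
a = 0, b = 1/2 ↦ 1  ≥
a = 0, b = 1 ↦ 1  ≥
a = 1/2, b = 0 ↦ 1/2  <
a = 1/2, b = 1/2 ↦ 1/2  <
a = 1/2, b = 1 ↦ 1/2  <
a = 1, b = 0 ↦ 1  ≥
a = 1, b = 1/2 ↦ 1/2  <
a = 1, b = 1 ↦ 0  <
So 4 of the 9 assignments meet the threshold.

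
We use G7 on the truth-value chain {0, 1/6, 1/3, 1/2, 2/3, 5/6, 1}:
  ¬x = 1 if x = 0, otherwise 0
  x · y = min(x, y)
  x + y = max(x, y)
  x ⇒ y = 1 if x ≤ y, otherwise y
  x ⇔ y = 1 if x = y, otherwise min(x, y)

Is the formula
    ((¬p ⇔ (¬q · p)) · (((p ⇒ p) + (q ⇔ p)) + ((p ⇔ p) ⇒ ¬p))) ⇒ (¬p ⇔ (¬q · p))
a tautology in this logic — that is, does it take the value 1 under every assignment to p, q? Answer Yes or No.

At p = 0, q = 5/6, for instance:
¬p = ¬0 = 1
¬q = ¬5/6 = 0
¬q · p = 0 · 0 = 0
¬p ⇔ (¬q · p) = 1 ⇔ 0 = 0
p ⇒ p = 0 ⇒ 0 = 1
q ⇔ p = 5/6 ⇔ 0 = 0
(p ⇒ p) + (q ⇔ p) = 1 + 0 = 1
p ⇔ p = 0 ⇔ 0 = 1
¬p = ¬0 = 1
(p ⇔ p) ⇒ ¬p = 1 ⇒ 1 = 1
((p ⇒ p) + (q ⇔ p)) + ((p ⇔ p) ⇒ ¬p) = 1 + 1 = 1
(¬p ⇔ (¬q · p)) · (((p ⇒ p) + (q ⇔ p)) + ((p ⇔ p) ⇒ ¬p)) = 0 · 1 = 0
((¬p ⇔ (¬q · p)) · (((p ⇒ p) + (q ⇔ p)) + ((p ⇔ p) ⇒ ¬p))) ⇒ (¬p ⇔ (¬q · p)) = 0 ⇒ 0 = 1
and checking the remaining 48 assignments likewise gives ≥ 1 in every case.

Yes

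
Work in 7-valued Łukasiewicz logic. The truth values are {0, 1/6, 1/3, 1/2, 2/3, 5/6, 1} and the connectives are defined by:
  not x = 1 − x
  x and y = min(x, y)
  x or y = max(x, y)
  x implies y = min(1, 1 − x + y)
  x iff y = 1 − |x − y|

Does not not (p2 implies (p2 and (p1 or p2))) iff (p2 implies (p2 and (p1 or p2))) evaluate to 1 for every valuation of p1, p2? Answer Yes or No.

At p1 = 1/2, p2 = 1/2, for instance:
p1 or p2 = 1/2 or 1/2 = 1/2
p2 and (p1 or p2) = 1/2 and 1/2 = 1/2
p2 implies (p2 and (p1 or p2)) = 1/2 implies 1/2 = 1
not (p2 implies (p2 and (p1 or p2))) = not 1 = 0
not not (p2 implies (p2 and (p1 or p2))) = not 0 = 1
not not (p2 implies (p2 and (p1 or p2))) iff (p2 implies (p2 and (p1 or p2))) = 1 iff 1 = 1
and checking the remaining 48 assignments likewise gives ≥ 1 in every case.

Yes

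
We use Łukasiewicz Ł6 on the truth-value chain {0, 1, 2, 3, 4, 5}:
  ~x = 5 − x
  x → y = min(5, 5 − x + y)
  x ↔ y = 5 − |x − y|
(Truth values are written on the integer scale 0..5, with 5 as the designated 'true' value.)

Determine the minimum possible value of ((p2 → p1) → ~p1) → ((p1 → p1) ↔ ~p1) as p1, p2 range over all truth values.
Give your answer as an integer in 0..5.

Take p1 = 2, p2 = 4:
p2 → p1 = 4 → 2 = 3
~p1 = ~2 = 3
(p2 → p1) → ~p1 = 3 → 3 = 5
p1 → p1 = 2 → 2 = 5
~p1 = ~2 = 3
(p1 → p1) ↔ ~p1 = 5 ↔ 3 = 3
((p2 → p1) → ~p1) → ((p1 → p1) ↔ ~p1) = 5 → 3 = 3
No assignment yields a value below 3, so this is the minimum.

3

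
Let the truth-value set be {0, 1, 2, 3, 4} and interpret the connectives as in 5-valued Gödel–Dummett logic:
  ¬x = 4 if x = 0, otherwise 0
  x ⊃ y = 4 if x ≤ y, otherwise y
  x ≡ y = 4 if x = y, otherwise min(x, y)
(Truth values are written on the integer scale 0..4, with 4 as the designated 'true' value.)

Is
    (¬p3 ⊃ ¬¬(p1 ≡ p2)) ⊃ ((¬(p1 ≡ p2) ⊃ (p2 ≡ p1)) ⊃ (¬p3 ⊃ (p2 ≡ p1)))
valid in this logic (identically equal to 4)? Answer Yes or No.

Counterexample: take p1 = 1, p2 = 2, p3 = 0.
¬p3 = ¬0 = 4
p1 ≡ p2 = 1 ≡ 2 = 1
¬(p1 ≡ p2) = ¬1 = 0
¬¬(p1 ≡ p2) = ¬0 = 4
¬p3 ⊃ ¬¬(p1 ≡ p2) = 4 ⊃ 4 = 4
p1 ≡ p2 = 1 ≡ 2 = 1
¬(p1 ≡ p2) = ¬1 = 0
p2 ≡ p1 = 2 ≡ 1 = 1
¬(p1 ≡ p2) ⊃ (p2 ≡ p1) = 0 ⊃ 1 = 4
¬p3 = ¬0 = 4
p2 ≡ p1 = 2 ≡ 1 = 1
¬p3 ⊃ (p2 ≡ p1) = 4 ⊃ 1 = 1
(¬(p1 ≡ p2) ⊃ (p2 ≡ p1)) ⊃ (¬p3 ⊃ (p2 ≡ p1)) = 4 ⊃ 1 = 1
(¬p3 ⊃ ¬¬(p1 ≡ p2)) ⊃ ((¬(p1 ≡ p2) ⊃ (p2 ≡ p1)) ⊃ (¬p3 ⊃ (p2 ≡ p1))) = 4 ⊃ 1 = 1
This gives 1 ≠ 4.

No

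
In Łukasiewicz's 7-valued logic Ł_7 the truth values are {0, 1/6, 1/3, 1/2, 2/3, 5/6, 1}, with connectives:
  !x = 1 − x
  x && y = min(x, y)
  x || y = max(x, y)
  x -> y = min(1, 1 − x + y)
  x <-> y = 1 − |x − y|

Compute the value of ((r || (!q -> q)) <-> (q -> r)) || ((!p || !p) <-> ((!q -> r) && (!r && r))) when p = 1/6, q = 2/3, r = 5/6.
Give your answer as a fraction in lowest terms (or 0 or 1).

1

!q = !2/3 = 1/3
!q -> q = 1/3 -> 2/3 = 1
r || (!q -> q) = 5/6 || 1 = 1
q -> r = 2/3 -> 5/6 = 1
(r || (!q -> q)) <-> (q -> r) = 1 <-> 1 = 1
!p = !1/6 = 5/6
!p = !1/6 = 5/6
!p || !p = 5/6 || 5/6 = 5/6
!q = !2/3 = 1/3
!q -> r = 1/3 -> 5/6 = 1
!r = !5/6 = 1/6
!r && r = 1/6 && 5/6 = 1/6
(!q -> r) && (!r && r) = 1 && 1/6 = 1/6
(!p || !p) <-> ((!q -> r) && (!r && r)) = 5/6 <-> 1/6 = 1/3
((r || (!q -> q)) <-> (q -> r)) || ((!p || !p) <-> ((!q -> r) && (!r && r))) = 1 || 1/3 = 1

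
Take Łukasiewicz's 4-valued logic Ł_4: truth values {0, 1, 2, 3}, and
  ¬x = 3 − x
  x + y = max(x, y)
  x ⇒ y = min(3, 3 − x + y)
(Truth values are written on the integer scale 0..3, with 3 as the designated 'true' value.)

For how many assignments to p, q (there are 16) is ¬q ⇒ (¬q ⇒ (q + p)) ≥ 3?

13

p = 0, q = 0 ↦ 0  <
p = 0, q = 1 ↦ 3  ≥
p = 0, q = 2 ↦ 3  ≥
p = 0, q = 3 ↦ 3  ≥
p = 1, q = 0 ↦ 1  <
p = 1, q = 1 ↦ 3  ≥
p = 1, q = 2 ↦ 3  ≥
p = 1, q = 3 ↦ 3  ≥
p = 2, q = 0 ↦ 2  <
p = 2, q = 1 ↦ 3  ≥
p = 2, q = 2 ↦ 3  ≥
p = 2, q = 3 ↦ 3  ≥
p = 3, q = 0 ↦ 3  ≥
p = 3, q = 1 ↦ 3  ≥
p = 3, q = 2 ↦ 3  ≥
p = 3, q = 3 ↦ 3  ≥
So 13 of the 16 assignments meet the threshold.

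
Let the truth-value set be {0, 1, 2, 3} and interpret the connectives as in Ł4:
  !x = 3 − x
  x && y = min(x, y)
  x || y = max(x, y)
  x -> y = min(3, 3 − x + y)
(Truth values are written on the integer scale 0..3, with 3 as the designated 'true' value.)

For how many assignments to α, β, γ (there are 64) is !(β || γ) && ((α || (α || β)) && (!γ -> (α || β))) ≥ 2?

value 3: 1 assignment (counts)
value 2: 7 assignments (counts)
value 1: 25 assignments
value 0: 31 assignments
So 8 of the 64 assignments meet the threshold.

8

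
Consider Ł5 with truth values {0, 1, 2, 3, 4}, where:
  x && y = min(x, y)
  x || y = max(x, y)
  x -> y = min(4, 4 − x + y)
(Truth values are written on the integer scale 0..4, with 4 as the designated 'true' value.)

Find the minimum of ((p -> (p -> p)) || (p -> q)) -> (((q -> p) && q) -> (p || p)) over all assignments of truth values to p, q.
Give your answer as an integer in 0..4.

2

Take p = 0, q = 2:
p -> p = 0 -> 0 = 4
p -> (p -> p) = 0 -> 4 = 4
p -> q = 0 -> 2 = 4
(p -> (p -> p)) || (p -> q) = 4 || 4 = 4
q -> p = 2 -> 0 = 2
(q -> p) && q = 2 && 2 = 2
p || p = 0 || 0 = 0
((q -> p) && q) -> (p || p) = 2 -> 0 = 2
((p -> (p -> p)) || (p -> q)) -> (((q -> p) && q) -> (p || p)) = 4 -> 2 = 2
No assignment yields a value below 2, so this is the minimum.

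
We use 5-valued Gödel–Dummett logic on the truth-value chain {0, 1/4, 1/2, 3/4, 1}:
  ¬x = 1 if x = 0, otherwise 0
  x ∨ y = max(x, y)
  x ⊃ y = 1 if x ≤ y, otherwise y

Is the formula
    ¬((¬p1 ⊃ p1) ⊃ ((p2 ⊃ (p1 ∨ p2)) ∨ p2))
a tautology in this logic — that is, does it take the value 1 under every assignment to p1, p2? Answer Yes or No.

No

Counterexample: take p1 = 0, p2 = 0.
¬p1 = ¬0 = 1
¬p1 ⊃ p1 = 1 ⊃ 0 = 0
p1 ∨ p2 = 0 ∨ 0 = 0
p2 ⊃ (p1 ∨ p2) = 0 ⊃ 0 = 1
(p2 ⊃ (p1 ∨ p2)) ∨ p2 = 1 ∨ 0 = 1
(¬p1 ⊃ p1) ⊃ ((p2 ⊃ (p1 ∨ p2)) ∨ p2) = 0 ⊃ 1 = 1
¬((¬p1 ⊃ p1) ⊃ ((p2 ⊃ (p1 ∨ p2)) ∨ p2)) = ¬1 = 0
This gives 0 ≠ 1.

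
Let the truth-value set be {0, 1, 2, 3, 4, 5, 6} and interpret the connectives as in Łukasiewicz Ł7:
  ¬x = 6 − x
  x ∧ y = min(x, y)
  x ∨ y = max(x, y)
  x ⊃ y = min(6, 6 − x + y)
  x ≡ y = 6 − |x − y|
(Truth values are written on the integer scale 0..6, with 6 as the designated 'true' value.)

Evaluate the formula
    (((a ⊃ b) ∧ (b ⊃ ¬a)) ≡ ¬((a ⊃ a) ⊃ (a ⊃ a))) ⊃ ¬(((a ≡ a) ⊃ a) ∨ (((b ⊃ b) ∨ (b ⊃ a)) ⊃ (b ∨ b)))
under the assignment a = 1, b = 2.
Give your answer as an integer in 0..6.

a ⊃ b = 1 ⊃ 2 = 6
¬a = ¬1 = 5
b ⊃ ¬a = 2 ⊃ 5 = 6
(a ⊃ b) ∧ (b ⊃ ¬a) = 6 ∧ 6 = 6
a ⊃ a = 1 ⊃ 1 = 6
a ⊃ a = 1 ⊃ 1 = 6
(a ⊃ a) ⊃ (a ⊃ a) = 6 ⊃ 6 = 6
¬((a ⊃ a) ⊃ (a ⊃ a)) = ¬6 = 0
((a ⊃ b) ∧ (b ⊃ ¬a)) ≡ ¬((a ⊃ a) ⊃ (a ⊃ a)) = 6 ≡ 0 = 0
a ≡ a = 1 ≡ 1 = 6
(a ≡ a) ⊃ a = 6 ⊃ 1 = 1
b ⊃ b = 2 ⊃ 2 = 6
b ⊃ a = 2 ⊃ 1 = 5
(b ⊃ b) ∨ (b ⊃ a) = 6 ∨ 5 = 6
b ∨ b = 2 ∨ 2 = 2
((b ⊃ b) ∨ (b ⊃ a)) ⊃ (b ∨ b) = 6 ⊃ 2 = 2
((a ≡ a) ⊃ a) ∨ (((b ⊃ b) ∨ (b ⊃ a)) ⊃ (b ∨ b)) = 1 ∨ 2 = 2
¬(((a ≡ a) ⊃ a) ∨ (((b ⊃ b) ∨ (b ⊃ a)) ⊃ (b ∨ b))) = ¬2 = 4
(((a ⊃ b) ∧ (b ⊃ ¬a)) ≡ ¬((a ⊃ a) ⊃ (a ⊃ a))) ⊃ ¬(((a ≡ a) ⊃ a) ∨ (((b ⊃ b) ∨ (b ⊃ a)) ⊃ (b ∨ b))) = 0 ⊃ 4 = 6

6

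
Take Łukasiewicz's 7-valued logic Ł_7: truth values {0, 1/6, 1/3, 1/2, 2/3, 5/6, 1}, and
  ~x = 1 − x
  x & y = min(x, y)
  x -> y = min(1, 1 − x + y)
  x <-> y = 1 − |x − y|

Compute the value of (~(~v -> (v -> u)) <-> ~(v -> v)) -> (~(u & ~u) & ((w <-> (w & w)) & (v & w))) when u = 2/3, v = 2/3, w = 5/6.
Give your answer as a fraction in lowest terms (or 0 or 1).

~v = ~2/3 = 1/3
v -> u = 2/3 -> 2/3 = 1
~v -> (v -> u) = 1/3 -> 1 = 1
~(~v -> (v -> u)) = ~1 = 0
v -> v = 2/3 -> 2/3 = 1
~(v -> v) = ~1 = 0
~(~v -> (v -> u)) <-> ~(v -> v) = 0 <-> 0 = 1
~u = ~2/3 = 1/3
u & ~u = 2/3 & 1/3 = 1/3
~(u & ~u) = ~1/3 = 2/3
w & w = 5/6 & 5/6 = 5/6
w <-> (w & w) = 5/6 <-> 5/6 = 1
v & w = 2/3 & 5/6 = 2/3
(w <-> (w & w)) & (v & w) = 1 & 2/3 = 2/3
~(u & ~u) & ((w <-> (w & w)) & (v & w)) = 2/3 & 2/3 = 2/3
(~(~v -> (v -> u)) <-> ~(v -> v)) -> (~(u & ~u) & ((w <-> (w & w)) & (v & w))) = 1 -> 2/3 = 2/3

2/3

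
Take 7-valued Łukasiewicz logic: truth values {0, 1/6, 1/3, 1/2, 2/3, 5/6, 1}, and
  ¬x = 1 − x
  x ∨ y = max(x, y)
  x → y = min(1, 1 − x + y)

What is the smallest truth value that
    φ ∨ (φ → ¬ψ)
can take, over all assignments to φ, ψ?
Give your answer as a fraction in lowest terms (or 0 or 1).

Take φ = 1/2, ψ = 1:
¬ψ = ¬1 = 0
φ → ¬ψ = 1/2 → 0 = 1/2
φ ∨ (φ → ¬ψ) = 1/2 ∨ 1/2 = 1/2
No assignment yields a value below 1/2, so this is the minimum.

1/2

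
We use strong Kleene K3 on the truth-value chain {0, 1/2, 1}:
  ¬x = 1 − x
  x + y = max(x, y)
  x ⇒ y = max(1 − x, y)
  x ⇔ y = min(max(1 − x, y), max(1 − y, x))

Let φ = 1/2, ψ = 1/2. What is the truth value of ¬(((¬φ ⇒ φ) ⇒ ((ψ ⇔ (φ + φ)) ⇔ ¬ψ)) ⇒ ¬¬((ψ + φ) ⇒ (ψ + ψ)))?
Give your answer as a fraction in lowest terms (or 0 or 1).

1/2

¬φ = ¬1/2 = 1/2
¬φ ⇒ φ = 1/2 ⇒ 1/2 = 1/2
φ + φ = 1/2 + 1/2 = 1/2
ψ ⇔ (φ + φ) = 1/2 ⇔ 1/2 = 1/2
¬ψ = ¬1/2 = 1/2
(ψ ⇔ (φ + φ)) ⇔ ¬ψ = 1/2 ⇔ 1/2 = 1/2
(¬φ ⇒ φ) ⇒ ((ψ ⇔ (φ + φ)) ⇔ ¬ψ) = 1/2 ⇒ 1/2 = 1/2
ψ + φ = 1/2 + 1/2 = 1/2
ψ + ψ = 1/2 + 1/2 = 1/2
(ψ + φ) ⇒ (ψ + ψ) = 1/2 ⇒ 1/2 = 1/2
¬((ψ + φ) ⇒ (ψ + ψ)) = ¬1/2 = 1/2
¬¬((ψ + φ) ⇒ (ψ + ψ)) = ¬1/2 = 1/2
((¬φ ⇒ φ) ⇒ ((ψ ⇔ (φ + φ)) ⇔ ¬ψ)) ⇒ ¬¬((ψ + φ) ⇒ (ψ + ψ)) = 1/2 ⇒ 1/2 = 1/2
¬(((¬φ ⇒ φ) ⇒ ((ψ ⇔ (φ + φ)) ⇔ ¬ψ)) ⇒ ¬¬((ψ + φ) ⇒ (ψ + ψ))) = ¬1/2 = 1/2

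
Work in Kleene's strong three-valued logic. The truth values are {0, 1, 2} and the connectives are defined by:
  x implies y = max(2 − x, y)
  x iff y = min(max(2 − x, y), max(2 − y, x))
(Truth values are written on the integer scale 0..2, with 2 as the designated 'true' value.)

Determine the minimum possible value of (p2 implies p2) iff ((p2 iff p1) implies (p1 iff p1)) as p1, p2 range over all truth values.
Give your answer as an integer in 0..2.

1

Take p1 = 0, p2 = 1:
p2 implies p2 = 1 implies 1 = 1
p2 iff p1 = 1 iff 0 = 1
p1 iff p1 = 0 iff 0 = 2
(p2 iff p1) implies (p1 iff p1) = 1 implies 2 = 2
(p2 implies p2) iff ((p2 iff p1) implies (p1 iff p1)) = 1 iff 2 = 1
No assignment yields a value below 1, so this is the minimum.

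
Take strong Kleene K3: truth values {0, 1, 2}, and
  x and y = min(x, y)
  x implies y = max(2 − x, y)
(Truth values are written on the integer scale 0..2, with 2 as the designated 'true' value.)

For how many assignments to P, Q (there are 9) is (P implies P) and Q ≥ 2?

P = 0, Q = 0 ↦ 0  <
P = 0, Q = 1 ↦ 1  <
P = 0, Q = 2 ↦ 2  ≥
P = 1, Q = 0 ↦ 0  <
P = 1, Q = 1 ↦ 1  <
P = 1, Q = 2 ↦ 1  <
P = 2, Q = 0 ↦ 0  <
P = 2, Q = 1 ↦ 1  <
P = 2, Q = 2 ↦ 2  ≥
So 2 of the 9 assignments meet the threshold.

2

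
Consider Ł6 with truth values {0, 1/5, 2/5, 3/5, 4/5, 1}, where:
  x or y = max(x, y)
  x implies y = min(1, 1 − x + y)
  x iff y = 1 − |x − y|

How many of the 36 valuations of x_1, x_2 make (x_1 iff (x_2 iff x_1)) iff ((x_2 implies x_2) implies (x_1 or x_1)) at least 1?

7

value 1: 7 assignments (counts)
value 4/5: 12 assignments
value 3/5: 8 assignments
value 2/5: 4 assignments
value 1/5: 3 assignments
value 0: 2 assignments
So 7 of the 36 assignments meet the threshold.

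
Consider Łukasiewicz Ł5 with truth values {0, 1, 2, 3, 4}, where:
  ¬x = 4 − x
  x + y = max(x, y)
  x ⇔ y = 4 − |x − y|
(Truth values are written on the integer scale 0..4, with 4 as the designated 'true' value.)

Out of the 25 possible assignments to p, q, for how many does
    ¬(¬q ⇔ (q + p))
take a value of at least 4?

6

value 4: 6 assignments (counts)
value 3: 2 assignments
value 2: 8 assignments
value 1: 4 assignments
value 0: 5 assignments
So 6 of the 25 assignments meet the threshold.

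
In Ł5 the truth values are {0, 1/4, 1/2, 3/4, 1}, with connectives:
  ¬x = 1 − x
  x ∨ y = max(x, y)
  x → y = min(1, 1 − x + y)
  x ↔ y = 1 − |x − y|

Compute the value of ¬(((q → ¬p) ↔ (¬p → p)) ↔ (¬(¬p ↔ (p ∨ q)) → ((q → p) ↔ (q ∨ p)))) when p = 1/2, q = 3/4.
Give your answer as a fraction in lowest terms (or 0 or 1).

¬p = ¬1/2 = 1/2
q → ¬p = 3/4 → 1/2 = 3/4
¬p = ¬1/2 = 1/2
¬p → p = 1/2 → 1/2 = 1
(q → ¬p) ↔ (¬p → p) = 3/4 ↔ 1 = 3/4
¬p = ¬1/2 = 1/2
p ∨ q = 1/2 ∨ 3/4 = 3/4
¬p ↔ (p ∨ q) = 1/2 ↔ 3/4 = 3/4
¬(¬p ↔ (p ∨ q)) = ¬3/4 = 1/4
q → p = 3/4 → 1/2 = 3/4
q ∨ p = 3/4 ∨ 1/2 = 3/4
(q → p) ↔ (q ∨ p) = 3/4 ↔ 3/4 = 1
¬(¬p ↔ (p ∨ q)) → ((q → p) ↔ (q ∨ p)) = 1/4 → 1 = 1
((q → ¬p) ↔ (¬p → p)) ↔ (¬(¬p ↔ (p ∨ q)) → ((q → p) ↔ (q ∨ p))) = 3/4 ↔ 1 = 3/4
¬(((q → ¬p) ↔ (¬p → p)) ↔ (¬(¬p ↔ (p ∨ q)) → ((q → p) ↔ (q ∨ p)))) = ¬3/4 = 1/4

1/4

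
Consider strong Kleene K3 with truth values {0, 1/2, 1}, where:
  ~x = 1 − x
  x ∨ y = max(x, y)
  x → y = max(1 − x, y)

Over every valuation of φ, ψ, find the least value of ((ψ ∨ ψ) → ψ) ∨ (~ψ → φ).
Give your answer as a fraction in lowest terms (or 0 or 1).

Take φ = 0, ψ = 1/2:
ψ ∨ ψ = 1/2 ∨ 1/2 = 1/2
(ψ ∨ ψ) → ψ = 1/2 → 1/2 = 1/2
~ψ = ~1/2 = 1/2
~ψ → φ = 1/2 → 0 = 1/2
((ψ ∨ ψ) → ψ) ∨ (~ψ → φ) = 1/2 ∨ 1/2 = 1/2
No assignment yields a value below 1/2, so this is the minimum.

1/2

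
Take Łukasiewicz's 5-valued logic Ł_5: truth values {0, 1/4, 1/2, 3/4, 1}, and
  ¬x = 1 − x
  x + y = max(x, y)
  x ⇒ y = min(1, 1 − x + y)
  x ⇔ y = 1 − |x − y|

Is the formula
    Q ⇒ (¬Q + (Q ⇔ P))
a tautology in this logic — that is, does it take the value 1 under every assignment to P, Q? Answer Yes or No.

No

Counterexample: take P = 0, Q = 3/4.
¬Q = ¬3/4 = 1/4
Q ⇔ P = 3/4 ⇔ 0 = 1/4
¬Q + (Q ⇔ P) = 1/4 + 1/4 = 1/4
Q ⇒ (¬Q + (Q ⇔ P)) = 3/4 ⇒ 1/4 = 1/2
This gives 1/2 ≠ 1.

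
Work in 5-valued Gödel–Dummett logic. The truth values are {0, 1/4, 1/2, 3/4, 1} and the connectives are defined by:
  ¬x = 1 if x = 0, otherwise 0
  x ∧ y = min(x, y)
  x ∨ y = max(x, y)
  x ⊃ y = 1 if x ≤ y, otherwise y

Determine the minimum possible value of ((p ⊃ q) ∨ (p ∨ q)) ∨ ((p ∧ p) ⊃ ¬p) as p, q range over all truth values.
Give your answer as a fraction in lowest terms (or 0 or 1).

Take p = 1/4, q = 0:
p ⊃ q = 1/4 ⊃ 0 = 0
p ∨ q = 1/4 ∨ 0 = 1/4
(p ⊃ q) ∨ (p ∨ q) = 0 ∨ 1/4 = 1/4
p ∧ p = 1/4 ∧ 1/4 = 1/4
¬p = ¬1/4 = 0
(p ∧ p) ⊃ ¬p = 1/4 ⊃ 0 = 0
((p ⊃ q) ∨ (p ∨ q)) ∨ ((p ∧ p) ⊃ ¬p) = 1/4 ∨ 0 = 1/4
No assignment yields a value below 1/4, so this is the minimum.

1/4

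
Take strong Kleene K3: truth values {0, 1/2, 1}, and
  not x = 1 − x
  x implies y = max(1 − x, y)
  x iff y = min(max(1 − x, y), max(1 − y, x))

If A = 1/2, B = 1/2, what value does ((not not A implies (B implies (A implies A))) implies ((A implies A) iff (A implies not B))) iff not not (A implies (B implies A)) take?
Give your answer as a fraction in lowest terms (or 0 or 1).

not A = not 1/2 = 1/2
not not A = not 1/2 = 1/2
A implies A = 1/2 implies 1/2 = 1/2
B implies (A implies A) = 1/2 implies 1/2 = 1/2
not not A implies (B implies (A implies A)) = 1/2 implies 1/2 = 1/2
A implies A = 1/2 implies 1/2 = 1/2
not B = not 1/2 = 1/2
A implies not B = 1/2 implies 1/2 = 1/2
(A implies A) iff (A implies not B) = 1/2 iff 1/2 = 1/2
(not not A implies (B implies (A implies A))) implies ((A implies A) iff (A implies not B)) = 1/2 implies 1/2 = 1/2
B implies A = 1/2 implies 1/2 = 1/2
A implies (B implies A) = 1/2 implies 1/2 = 1/2
not (A implies (B implies A)) = not 1/2 = 1/2
not not (A implies (B implies A)) = not 1/2 = 1/2
((not not A implies (B implies (A implies A))) implies ((A implies A) iff (A implies not B))) iff not not (A implies (B implies A)) = 1/2 iff 1/2 = 1/2

1/2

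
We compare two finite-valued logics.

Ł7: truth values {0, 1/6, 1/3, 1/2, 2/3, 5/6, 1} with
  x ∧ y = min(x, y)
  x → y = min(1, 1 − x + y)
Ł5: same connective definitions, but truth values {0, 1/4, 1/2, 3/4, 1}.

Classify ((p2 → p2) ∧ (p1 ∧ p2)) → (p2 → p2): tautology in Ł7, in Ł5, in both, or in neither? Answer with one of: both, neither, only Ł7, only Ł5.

In Ł7: every assignment gives 1 — tautology.
In Ł5: every assignment gives 1 — tautology.

both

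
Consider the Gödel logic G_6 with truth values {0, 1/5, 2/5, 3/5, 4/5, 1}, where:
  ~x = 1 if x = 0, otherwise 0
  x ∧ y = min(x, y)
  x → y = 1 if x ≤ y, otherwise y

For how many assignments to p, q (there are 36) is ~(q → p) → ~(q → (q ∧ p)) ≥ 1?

value 1: 36 assignments (counts)
So 36 of the 36 assignments meet the threshold.

36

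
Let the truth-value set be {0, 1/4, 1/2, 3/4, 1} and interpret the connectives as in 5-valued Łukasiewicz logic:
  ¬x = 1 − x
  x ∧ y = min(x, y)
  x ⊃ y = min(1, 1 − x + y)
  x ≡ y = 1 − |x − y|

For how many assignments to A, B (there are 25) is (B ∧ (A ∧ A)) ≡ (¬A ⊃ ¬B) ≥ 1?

value 1: 5 assignments (counts)
value 3/4: 5 assignments
value 1/2: 5 assignments
value 1/4: 5 assignments
value 0: 5 assignments
So 5 of the 25 assignments meet the threshold.

5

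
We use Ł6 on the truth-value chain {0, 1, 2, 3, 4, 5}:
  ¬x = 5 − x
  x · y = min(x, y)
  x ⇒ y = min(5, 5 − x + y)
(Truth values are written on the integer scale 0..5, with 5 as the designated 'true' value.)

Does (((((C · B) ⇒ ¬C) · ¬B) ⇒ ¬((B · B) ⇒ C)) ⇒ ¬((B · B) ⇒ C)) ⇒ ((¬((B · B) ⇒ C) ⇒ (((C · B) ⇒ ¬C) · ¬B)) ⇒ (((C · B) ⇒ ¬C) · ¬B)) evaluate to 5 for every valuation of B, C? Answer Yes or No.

At B = 2, C = 4, for instance:
C · B = 4 · 2 = 2
¬C = ¬4 = 1
(C · B) ⇒ ¬C = 2 ⇒ 1 = 4
¬B = ¬2 = 3
((C · B) ⇒ ¬C) · ¬B = 4 · 3 = 3
B · B = 2 · 2 = 2
(B · B) ⇒ C = 2 ⇒ 4 = 5
¬((B · B) ⇒ C) = ¬5 = 0
(((C · B) ⇒ ¬C) · ¬B) ⇒ ¬((B · B) ⇒ C) = 3 ⇒ 0 = 2
((((C · B) ⇒ ¬C) · ¬B) ⇒ ¬((B · B) ⇒ C)) ⇒ ¬((B · B) ⇒ C) = 2 ⇒ 0 = 3
¬((B · B) ⇒ C) ⇒ (((C · B) ⇒ ¬C) · ¬B) = 0 ⇒ 3 = 5
(¬((B · B) ⇒ C) ⇒ (((C · B) ⇒ ¬C) · ¬B)) ⇒ (((C · B) ⇒ ¬C) · ¬B) = 5 ⇒ 3 = 3
(((((C · B) ⇒ ¬C) · ¬B) ⇒ ¬((B · B) ⇒ C)) ⇒ ¬((B · B) ⇒ C)) ⇒ ((¬((B · B) ⇒ C) ⇒ (((C · B) ⇒ ¬C) · ¬B)) ⇒ (((C · B) ⇒ ¬C) · ¬B)) = 3 ⇒ 3 = 5
and checking the remaining 35 assignments likewise gives ≥ 5 in every case.

Yes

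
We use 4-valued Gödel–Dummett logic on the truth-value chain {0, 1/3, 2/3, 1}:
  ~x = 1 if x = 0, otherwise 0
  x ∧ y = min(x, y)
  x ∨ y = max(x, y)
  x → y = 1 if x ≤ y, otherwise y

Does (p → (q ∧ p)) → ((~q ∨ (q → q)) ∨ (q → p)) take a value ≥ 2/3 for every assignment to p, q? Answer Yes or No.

Yes

p = 0, q = 0 ↦ 1
p = 0, q = 1/3 ↦ 1
p = 0, q = 2/3 ↦ 1
p = 0, q = 1 ↦ 1
p = 1/3, q = 0 ↦ 1
p = 1/3, q = 1/3 ↦ 1
p = 1/3, q = 2/3 ↦ 1
p = 1/3, q = 1 ↦ 1
p = 2/3, q = 0 ↦ 1
p = 2/3, q = 1/3 ↦ 1
p = 2/3, q = 2/3 ↦ 1
p = 2/3, q = 1 ↦ 1
p = 1, q = 0 ↦ 1
p = 1, q = 1/3 ↦ 1
p = 1, q = 2/3 ↦ 1
p = 1, q = 1 ↦ 1
Every assignment gives a value ≥ 2/3.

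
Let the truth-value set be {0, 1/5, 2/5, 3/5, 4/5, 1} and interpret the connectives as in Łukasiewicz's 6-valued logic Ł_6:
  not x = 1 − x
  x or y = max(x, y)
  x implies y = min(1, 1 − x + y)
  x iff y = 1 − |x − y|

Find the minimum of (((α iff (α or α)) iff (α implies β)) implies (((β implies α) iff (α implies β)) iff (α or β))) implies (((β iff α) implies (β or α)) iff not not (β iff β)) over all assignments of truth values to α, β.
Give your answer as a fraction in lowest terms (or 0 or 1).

4/5

Take α = 1/5, β = 0:
α or α = 1/5 or 1/5 = 1/5
α iff (α or α) = 1/5 iff 1/5 = 1
α implies β = 1/5 implies 0 = 4/5
(α iff (α or α)) iff (α implies β) = 1 iff 4/5 = 4/5
β implies α = 0 implies 1/5 = 1
α implies β = 1/5 implies 0 = 4/5
(β implies α) iff (α implies β) = 1 iff 4/5 = 4/5
α or β = 1/5 or 0 = 1/5
((β implies α) iff (α implies β)) iff (α or β) = 4/5 iff 1/5 = 2/5
((α iff (α or α)) iff (α implies β)) implies (((β implies α) iff (α implies β)) iff (α or β)) = 4/5 implies 2/5 = 3/5
β iff α = 0 iff 1/5 = 4/5
β or α = 0 or 1/5 = 1/5
(β iff α) implies (β or α) = 4/5 implies 1/5 = 2/5
β iff β = 0 iff 0 = 1
not (β iff β) = not 1 = 0
not not (β iff β) = not 0 = 1
((β iff α) implies (β or α)) iff not not (β iff β) = 2/5 iff 1 = 2/5
(((α iff (α or α)) iff (α implies β)) implies (((β implies α) iff (α implies β)) iff (α or β))) implies (((β iff α) implies (β or α)) iff not not (β iff β)) = 3/5 implies 2/5 = 4/5
No assignment yields a value below 4/5, so this is the minimum.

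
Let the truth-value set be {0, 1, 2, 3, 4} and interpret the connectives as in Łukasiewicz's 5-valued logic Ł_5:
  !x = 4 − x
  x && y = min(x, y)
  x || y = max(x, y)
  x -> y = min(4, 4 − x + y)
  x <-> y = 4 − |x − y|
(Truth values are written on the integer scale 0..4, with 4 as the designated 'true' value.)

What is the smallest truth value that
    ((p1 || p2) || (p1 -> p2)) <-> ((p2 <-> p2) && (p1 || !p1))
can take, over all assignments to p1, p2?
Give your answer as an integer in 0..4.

Take p1 = 2, p2 = 2:
p1 || p2 = 2 || 2 = 2
p1 -> p2 = 2 -> 2 = 4
(p1 || p2) || (p1 -> p2) = 2 || 4 = 4
p2 <-> p2 = 2 <-> 2 = 4
!p1 = !2 = 2
p1 || !p1 = 2 || 2 = 2
(p2 <-> p2) && (p1 || !p1) = 4 && 2 = 2
((p1 || p2) || (p1 -> p2)) <-> ((p2 <-> p2) && (p1 || !p1)) = 4 <-> 2 = 2
No assignment yields a value below 2, so this is the minimum.

2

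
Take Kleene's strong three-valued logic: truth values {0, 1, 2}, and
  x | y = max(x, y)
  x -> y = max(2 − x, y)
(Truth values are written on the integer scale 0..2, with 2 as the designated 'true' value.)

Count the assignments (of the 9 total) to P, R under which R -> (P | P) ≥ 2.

P = 0, R = 0 ↦ 2  ≥
P = 0, R = 1 ↦ 1  <
P = 0, R = 2 ↦ 0  <
P = 1, R = 0 ↦ 2  ≥
P = 1, R = 1 ↦ 1  <
P = 1, R = 2 ↦ 1  <
P = 2, R = 0 ↦ 2  ≥
P = 2, R = 1 ↦ 2  ≥
P = 2, R = 2 ↦ 2  ≥
So 5 of the 9 assignments meet the threshold.

5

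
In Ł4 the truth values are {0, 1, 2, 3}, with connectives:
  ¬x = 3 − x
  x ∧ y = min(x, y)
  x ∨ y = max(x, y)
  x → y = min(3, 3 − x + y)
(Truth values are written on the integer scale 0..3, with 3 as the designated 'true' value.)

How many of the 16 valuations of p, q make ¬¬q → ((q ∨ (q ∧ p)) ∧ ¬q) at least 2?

12

p = 0, q = 0 ↦ 3  ≥
p = 0, q = 1 ↦ 3  ≥
p = 0, q = 2 ↦ 2  ≥
p = 0, q = 3 ↦ 0  <
p = 1, q = 0 ↦ 3  ≥
p = 1, q = 1 ↦ 3  ≥
p = 1, q = 2 ↦ 2  ≥
p = 1, q = 3 ↦ 0  <
p = 2, q = 0 ↦ 3  ≥
p = 2, q = 1 ↦ 3  ≥
p = 2, q = 2 ↦ 2  ≥
p = 2, q = 3 ↦ 0  <
p = 3, q = 0 ↦ 3  ≥
p = 3, q = 1 ↦ 3  ≥
p = 3, q = 2 ↦ 2  ≥
p = 3, q = 3 ↦ 0  <
So 12 of the 16 assignments meet the threshold.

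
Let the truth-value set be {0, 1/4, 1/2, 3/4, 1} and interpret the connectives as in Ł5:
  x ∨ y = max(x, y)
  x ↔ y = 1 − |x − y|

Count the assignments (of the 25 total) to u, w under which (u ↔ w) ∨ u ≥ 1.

9

value 1: 9 assignments (counts)
value 3/4: 9 assignments
value 1/2: 4 assignments
value 1/4: 2 assignments
value 0: 1 assignment
So 9 of the 25 assignments meet the threshold.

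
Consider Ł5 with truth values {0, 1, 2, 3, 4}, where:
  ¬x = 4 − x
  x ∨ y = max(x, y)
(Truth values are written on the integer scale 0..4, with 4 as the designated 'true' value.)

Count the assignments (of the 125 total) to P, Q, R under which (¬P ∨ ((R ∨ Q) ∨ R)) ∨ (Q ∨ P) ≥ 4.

value 4: 77 assignments (counts)
value 3: 39 assignments
value 2: 9 assignments
So 77 of the 125 assignments meet the threshold.

77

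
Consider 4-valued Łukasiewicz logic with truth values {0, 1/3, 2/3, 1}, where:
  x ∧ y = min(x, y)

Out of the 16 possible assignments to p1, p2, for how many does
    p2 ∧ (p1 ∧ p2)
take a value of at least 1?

p1 = 0, p2 = 0 ↦ 0  <
p1 = 0, p2 = 1/3 ↦ 0  <
p1 = 0, p2 = 2/3 ↦ 0  <
p1 = 0, p2 = 1 ↦ 0  <
p1 = 1/3, p2 = 0 ↦ 0  <
p1 = 1/3, p2 = 1/3 ↦ 1/3  <
p1 = 1/3, p2 = 2/3 ↦ 1/3  <
p1 = 1/3, p2 = 1 ↦ 1/3  <
p1 = 2/3, p2 = 0 ↦ 0  <
p1 = 2/3, p2 = 1/3 ↦ 1/3  <
p1 = 2/3, p2 = 2/3 ↦ 2/3  <
p1 = 2/3, p2 = 1 ↦ 2/3  <
p1 = 1, p2 = 0 ↦ 0  <
p1 = 1, p2 = 1/3 ↦ 1/3  <
p1 = 1, p2 = 2/3 ↦ 2/3  <
p1 = 1, p2 = 1 ↦ 1  ≥
So 1 of the 16 assignments meets the threshold.

1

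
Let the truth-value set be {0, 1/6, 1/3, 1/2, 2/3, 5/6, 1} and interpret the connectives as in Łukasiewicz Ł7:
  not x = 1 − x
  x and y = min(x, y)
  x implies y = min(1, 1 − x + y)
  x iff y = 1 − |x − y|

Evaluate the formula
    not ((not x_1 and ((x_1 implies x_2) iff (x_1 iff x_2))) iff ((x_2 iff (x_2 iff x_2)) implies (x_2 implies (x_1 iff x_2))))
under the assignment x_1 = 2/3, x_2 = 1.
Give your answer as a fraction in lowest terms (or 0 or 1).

1/3

not x_1 = not 2/3 = 1/3
x_1 implies x_2 = 2/3 implies 1 = 1
x_1 iff x_2 = 2/3 iff 1 = 2/3
(x_1 implies x_2) iff (x_1 iff x_2) = 1 iff 2/3 = 2/3
not x_1 and ((x_1 implies x_2) iff (x_1 iff x_2)) = 1/3 and 2/3 = 1/3
x_2 iff x_2 = 1 iff 1 = 1
x_2 iff (x_2 iff x_2) = 1 iff 1 = 1
x_1 iff x_2 = 2/3 iff 1 = 2/3
x_2 implies (x_1 iff x_2) = 1 implies 2/3 = 2/3
(x_2 iff (x_2 iff x_2)) implies (x_2 implies (x_1 iff x_2)) = 1 implies 2/3 = 2/3
(not x_1 and ((x_1 implies x_2) iff (x_1 iff x_2))) iff ((x_2 iff (x_2 iff x_2)) implies (x_2 implies (x_1 iff x_2))) = 1/3 iff 2/3 = 2/3
not ((not x_1 and ((x_1 implies x_2) iff (x_1 iff x_2))) iff ((x_2 iff (x_2 iff x_2)) implies (x_2 implies (x_1 iff x_2)))) = not 2/3 = 1/3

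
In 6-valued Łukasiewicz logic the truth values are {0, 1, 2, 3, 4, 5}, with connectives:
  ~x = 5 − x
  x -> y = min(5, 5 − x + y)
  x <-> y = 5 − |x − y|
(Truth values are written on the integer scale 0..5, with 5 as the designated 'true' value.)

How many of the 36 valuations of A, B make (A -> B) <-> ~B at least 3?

value 5: 3 assignments (counts)
value 4: 7 assignments (counts)
value 3: 6 assignments (counts)
value 2: 7 assignments
value 1: 6 assignments
value 0: 7 assignments
So 16 of the 36 assignments meet the threshold.

16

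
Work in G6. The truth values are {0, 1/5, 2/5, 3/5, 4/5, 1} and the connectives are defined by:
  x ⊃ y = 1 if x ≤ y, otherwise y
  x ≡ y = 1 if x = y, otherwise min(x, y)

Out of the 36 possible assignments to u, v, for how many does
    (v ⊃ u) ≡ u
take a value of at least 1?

21

value 1: 21 assignments (counts)
value 4/5: 5 assignments
value 3/5: 4 assignments
value 2/5: 3 assignments
value 1/5: 2 assignments
value 0: 1 assignment
So 21 of the 36 assignments meet the threshold.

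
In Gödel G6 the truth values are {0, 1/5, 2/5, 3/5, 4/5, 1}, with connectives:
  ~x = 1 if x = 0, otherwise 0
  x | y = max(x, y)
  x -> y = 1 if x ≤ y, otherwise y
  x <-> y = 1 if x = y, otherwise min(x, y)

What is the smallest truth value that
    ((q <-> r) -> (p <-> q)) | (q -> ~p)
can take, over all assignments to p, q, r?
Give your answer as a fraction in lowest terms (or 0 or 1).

1/5

Take p = 1/5, q = 2/5, r = 2/5:
q <-> r = 2/5 <-> 2/5 = 1
p <-> q = 1/5 <-> 2/5 = 1/5
(q <-> r) -> (p <-> q) = 1 -> 1/5 = 1/5
~p = ~1/5 = 0
q -> ~p = 2/5 -> 0 = 0
((q <-> r) -> (p <-> q)) | (q -> ~p) = 1/5 | 0 = 1/5
No assignment yields a value below 1/5, so this is the minimum.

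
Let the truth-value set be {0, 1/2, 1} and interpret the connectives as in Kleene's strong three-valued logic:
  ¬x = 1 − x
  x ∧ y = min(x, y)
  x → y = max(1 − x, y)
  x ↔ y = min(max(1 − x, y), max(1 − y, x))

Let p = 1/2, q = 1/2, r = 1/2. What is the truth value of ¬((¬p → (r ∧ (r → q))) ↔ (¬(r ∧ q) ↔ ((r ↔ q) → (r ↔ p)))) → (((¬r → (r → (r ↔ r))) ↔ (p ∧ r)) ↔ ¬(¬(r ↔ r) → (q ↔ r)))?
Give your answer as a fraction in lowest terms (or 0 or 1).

1/2

¬p = ¬1/2 = 1/2
r → q = 1/2 → 1/2 = 1/2
r ∧ (r → q) = 1/2 ∧ 1/2 = 1/2
¬p → (r ∧ (r → q)) = 1/2 → 1/2 = 1/2
r ∧ q = 1/2 ∧ 1/2 = 1/2
¬(r ∧ q) = ¬1/2 = 1/2
r ↔ q = 1/2 ↔ 1/2 = 1/2
r ↔ p = 1/2 ↔ 1/2 = 1/2
(r ↔ q) → (r ↔ p) = 1/2 → 1/2 = 1/2
¬(r ∧ q) ↔ ((r ↔ q) → (r ↔ p)) = 1/2 ↔ 1/2 = 1/2
(¬p → (r ∧ (r → q))) ↔ (¬(r ∧ q) ↔ ((r ↔ q) → (r ↔ p))) = 1/2 ↔ 1/2 = 1/2
¬((¬p → (r ∧ (r → q))) ↔ (¬(r ∧ q) ↔ ((r ↔ q) → (r ↔ p)))) = ¬1/2 = 1/2
¬r = ¬1/2 = 1/2
r ↔ r = 1/2 ↔ 1/2 = 1/2
r → (r ↔ r) = 1/2 → 1/2 = 1/2
¬r → (r → (r ↔ r)) = 1/2 → 1/2 = 1/2
p ∧ r = 1/2 ∧ 1/2 = 1/2
(¬r → (r → (r ↔ r))) ↔ (p ∧ r) = 1/2 ↔ 1/2 = 1/2
r ↔ r = 1/2 ↔ 1/2 = 1/2
¬(r ↔ r) = ¬1/2 = 1/2
q ↔ r = 1/2 ↔ 1/2 = 1/2
¬(r ↔ r) → (q ↔ r) = 1/2 → 1/2 = 1/2
¬(¬(r ↔ r) → (q ↔ r)) = ¬1/2 = 1/2
((¬r → (r → (r ↔ r))) ↔ (p ∧ r)) ↔ ¬(¬(r ↔ r) → (q ↔ r)) = 1/2 ↔ 1/2 = 1/2
¬((¬p → (r ∧ (r → q))) ↔ (¬(r ∧ q) ↔ ((r ↔ q) → (r ↔ p)))) → (((¬r → (r → (r ↔ r))) ↔ (p ∧ r)) ↔ ¬(¬(r ↔ r) → (q ↔ r))) = 1/2 → 1/2 = 1/2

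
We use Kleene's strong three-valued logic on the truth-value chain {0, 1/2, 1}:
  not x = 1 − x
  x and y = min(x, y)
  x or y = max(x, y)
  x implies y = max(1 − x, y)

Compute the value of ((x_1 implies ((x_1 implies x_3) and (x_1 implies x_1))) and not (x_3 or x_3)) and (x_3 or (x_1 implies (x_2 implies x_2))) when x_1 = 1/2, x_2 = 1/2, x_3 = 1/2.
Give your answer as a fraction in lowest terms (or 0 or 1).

1/2

x_1 implies x_3 = 1/2 implies 1/2 = 1/2
x_1 implies x_1 = 1/2 implies 1/2 = 1/2
(x_1 implies x_3) and (x_1 implies x_1) = 1/2 and 1/2 = 1/2
x_1 implies ((x_1 implies x_3) and (x_1 implies x_1)) = 1/2 implies 1/2 = 1/2
x_3 or x_3 = 1/2 or 1/2 = 1/2
not (x_3 or x_3) = not 1/2 = 1/2
(x_1 implies ((x_1 implies x_3) and (x_1 implies x_1))) and not (x_3 or x_3) = 1/2 and 1/2 = 1/2
x_2 implies x_2 = 1/2 implies 1/2 = 1/2
x_1 implies (x_2 implies x_2) = 1/2 implies 1/2 = 1/2
x_3 or (x_1 implies (x_2 implies x_2)) = 1/2 or 1/2 = 1/2
((x_1 implies ((x_1 implies x_3) and (x_1 implies x_1))) and not (x_3 or x_3)) and (x_3 or (x_1 implies (x_2 implies x_2))) = 1/2 and 1/2 = 1/2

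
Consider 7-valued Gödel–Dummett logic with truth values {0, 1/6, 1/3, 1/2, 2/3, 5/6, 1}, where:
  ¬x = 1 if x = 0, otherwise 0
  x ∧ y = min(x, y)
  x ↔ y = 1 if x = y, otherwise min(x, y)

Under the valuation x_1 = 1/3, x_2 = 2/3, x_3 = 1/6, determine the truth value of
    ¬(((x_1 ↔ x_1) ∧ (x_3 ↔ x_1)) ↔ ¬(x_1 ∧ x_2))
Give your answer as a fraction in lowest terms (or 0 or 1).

x_1 ↔ x_1 = 1/3 ↔ 1/3 = 1
x_3 ↔ x_1 = 1/6 ↔ 1/3 = 1/6
(x_1 ↔ x_1) ∧ (x_3 ↔ x_1) = 1 ∧ 1/6 = 1/6
x_1 ∧ x_2 = 1/3 ∧ 2/3 = 1/3
¬(x_1 ∧ x_2) = ¬1/3 = 0
((x_1 ↔ x_1) ∧ (x_3 ↔ x_1)) ↔ ¬(x_1 ∧ x_2) = 1/6 ↔ 0 = 0
¬(((x_1 ↔ x_1) ∧ (x_3 ↔ x_1)) ↔ ¬(x_1 ∧ x_2)) = ¬0 = 1

1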